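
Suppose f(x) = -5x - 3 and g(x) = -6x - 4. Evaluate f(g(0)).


g(0) = -4
f(-4) = 17

17


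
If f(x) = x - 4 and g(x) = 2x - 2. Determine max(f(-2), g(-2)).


f(-2) = -6
g(-2) = -6
max = -6

-6


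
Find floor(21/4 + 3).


21/4 = 5.25
5.25 + 3 = 8.25
floor(8.25) = 8

8


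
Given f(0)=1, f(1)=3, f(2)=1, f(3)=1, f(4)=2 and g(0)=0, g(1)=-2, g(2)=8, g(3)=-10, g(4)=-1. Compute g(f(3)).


f(3) = 1
g(1) = -2

-2


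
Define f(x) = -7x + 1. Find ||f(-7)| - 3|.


47


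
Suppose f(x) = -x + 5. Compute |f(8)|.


f(8) = -3
|-3| = 3

3


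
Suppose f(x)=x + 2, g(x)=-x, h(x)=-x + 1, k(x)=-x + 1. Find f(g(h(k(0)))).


2


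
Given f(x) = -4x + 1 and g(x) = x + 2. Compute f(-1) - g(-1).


f(-1) = 5
g(-1) = 1
Difference = 4

4


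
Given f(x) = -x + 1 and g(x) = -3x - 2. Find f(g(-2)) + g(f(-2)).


f(g(-2)) = -3
g(f(-2)) = -11
Sum = -14

-14


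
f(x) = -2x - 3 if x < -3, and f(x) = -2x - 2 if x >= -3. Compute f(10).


10 satisfies x >= -3
f(10) = -22

-22


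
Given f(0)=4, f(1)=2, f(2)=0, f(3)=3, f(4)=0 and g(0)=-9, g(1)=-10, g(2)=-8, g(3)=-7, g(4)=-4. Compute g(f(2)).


f(2) = 0
g(0) = -9

-9


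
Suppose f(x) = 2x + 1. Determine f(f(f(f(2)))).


f(2) = 5
f(5) = 11
f(11) = 23
f(23) = 47

47


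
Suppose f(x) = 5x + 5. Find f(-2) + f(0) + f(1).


10


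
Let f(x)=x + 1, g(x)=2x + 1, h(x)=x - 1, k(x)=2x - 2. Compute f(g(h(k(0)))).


k(0) = -2
h(-2) = -3
g(-3) = -5
f(-5) = -4

-4


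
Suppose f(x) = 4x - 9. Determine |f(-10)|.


f(-10) = -49
|-49| = 49

49


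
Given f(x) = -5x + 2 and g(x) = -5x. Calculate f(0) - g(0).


2


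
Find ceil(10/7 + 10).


10/7 = 1.4286
1.4286 + 10 = 11.4286
ceil(11.4286) = 12

12


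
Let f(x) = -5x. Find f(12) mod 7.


f(12) = -60
-60 mod 7 = 3

3


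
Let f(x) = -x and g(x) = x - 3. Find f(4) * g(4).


f(4) = -4
g(4) = 1
Product = -4

-4


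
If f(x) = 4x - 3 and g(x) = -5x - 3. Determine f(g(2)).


g(2) = -13
f(-13) = -55

-55


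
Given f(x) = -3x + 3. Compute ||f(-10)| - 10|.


f(-10) = 33
|33| = 33
|33 - 10| = 23

23


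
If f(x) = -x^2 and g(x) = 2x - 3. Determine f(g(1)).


g(1) = -1
f(-1) = (-1)*(-1)^2 = -1

-1


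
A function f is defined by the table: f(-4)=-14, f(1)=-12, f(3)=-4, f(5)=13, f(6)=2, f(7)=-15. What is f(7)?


Reading from the table at x = 7

-15


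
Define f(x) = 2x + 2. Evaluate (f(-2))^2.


f(-2) = -2
(-2)^2 = 4

4


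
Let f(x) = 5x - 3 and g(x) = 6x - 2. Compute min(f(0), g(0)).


f(0) = -3
g(0) = -2
min = -3

-3


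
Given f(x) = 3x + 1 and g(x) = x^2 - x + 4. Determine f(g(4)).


g(4) = 16
f(16) = 49

49


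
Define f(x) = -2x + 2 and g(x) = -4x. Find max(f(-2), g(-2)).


f(-2) = 6
g(-2) = 8
max = 8

8


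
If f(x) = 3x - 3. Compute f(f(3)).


f(3) = 6
f(6) = 15

15


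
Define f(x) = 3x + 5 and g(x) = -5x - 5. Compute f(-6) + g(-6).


f(-6) = -13
g(-6) = 25
Sum = 12

12


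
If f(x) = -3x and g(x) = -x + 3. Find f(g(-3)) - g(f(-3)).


f(g(-3)) = -18
g(f(-3)) = -6
Difference = -12

-12


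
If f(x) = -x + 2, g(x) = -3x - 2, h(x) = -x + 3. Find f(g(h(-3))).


h(-3) = 6
g(6) = -20
f(-20) = 22

22


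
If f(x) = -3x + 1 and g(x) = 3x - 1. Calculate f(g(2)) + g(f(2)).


f(g(2)) = -14
g(f(2)) = -16
Sum = -30

-30


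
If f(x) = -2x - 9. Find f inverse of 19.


Solve -2x - 9 = 19
x = (19 + 9) / (-2) = -14

-14


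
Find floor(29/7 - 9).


29/7 = 4.1429
4.1429 - 9 = -4.8571
floor(-4.8571) = -5

-5


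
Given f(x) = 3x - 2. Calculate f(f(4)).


28


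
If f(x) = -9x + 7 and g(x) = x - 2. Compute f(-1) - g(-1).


f(-1) = 16
g(-1) = -3
Difference = 19

19


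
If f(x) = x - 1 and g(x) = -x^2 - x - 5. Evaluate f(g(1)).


g(1) = -7
f(-7) = -8

-8


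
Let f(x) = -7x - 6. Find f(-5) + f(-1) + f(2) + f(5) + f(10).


f(-5) = 29
f(-1) = 1
f(2) = -20
f(5) = -41
f(10) = -76
Sum = -107

-107


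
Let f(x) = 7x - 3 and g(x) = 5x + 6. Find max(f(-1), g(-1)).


f(-1) = -10
g(-1) = 1
max = 1

1


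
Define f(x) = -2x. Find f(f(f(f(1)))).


f(1) = -2
f(-2) = 4
f(4) = -8
f(-8) = 16

16


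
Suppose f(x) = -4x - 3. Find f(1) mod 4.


1


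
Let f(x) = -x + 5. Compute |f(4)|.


f(4) = 1
|1| = 1

1


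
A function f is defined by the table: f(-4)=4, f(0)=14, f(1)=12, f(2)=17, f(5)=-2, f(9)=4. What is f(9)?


Reading from the table at x = 9

4


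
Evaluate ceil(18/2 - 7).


18/2 = 9
9 - 7 = 2
ceil(2) = 2

2


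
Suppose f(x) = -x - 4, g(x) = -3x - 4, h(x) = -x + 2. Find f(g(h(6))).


h(6) = -4
g(-4) = 8
f(8) = -12

-12


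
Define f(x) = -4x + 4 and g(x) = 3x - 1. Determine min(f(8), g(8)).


f(8) = -28
g(8) = 23
min = -28

-28


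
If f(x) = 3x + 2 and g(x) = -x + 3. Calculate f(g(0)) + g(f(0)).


12


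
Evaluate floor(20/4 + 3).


20/4 = 5
5 + 3 = 8
floor(8) = 8

8


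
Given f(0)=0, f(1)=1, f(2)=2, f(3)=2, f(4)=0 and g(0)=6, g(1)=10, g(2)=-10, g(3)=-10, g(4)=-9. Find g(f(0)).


f(0) = 0
g(0) = 6

6


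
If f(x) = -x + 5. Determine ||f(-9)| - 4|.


10


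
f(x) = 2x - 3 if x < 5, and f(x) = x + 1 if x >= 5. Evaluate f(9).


9 satisfies x >= 5
f(9) = 10

10


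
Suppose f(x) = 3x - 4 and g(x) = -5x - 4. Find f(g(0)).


g(0) = -4
f(-4) = -16

-16


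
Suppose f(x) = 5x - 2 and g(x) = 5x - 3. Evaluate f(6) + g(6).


f(6) = 28
g(6) = 27
Sum = 55

55


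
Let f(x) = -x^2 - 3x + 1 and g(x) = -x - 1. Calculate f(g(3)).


-3


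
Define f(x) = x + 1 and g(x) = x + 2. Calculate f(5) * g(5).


f(5) = 6
g(5) = 7
Product = 42

42


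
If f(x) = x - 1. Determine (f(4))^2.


9


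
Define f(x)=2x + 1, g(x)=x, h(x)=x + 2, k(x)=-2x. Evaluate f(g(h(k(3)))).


-7


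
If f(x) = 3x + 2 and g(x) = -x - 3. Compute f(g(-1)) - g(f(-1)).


f(g(-1)) = -4
g(f(-1)) = -2
Difference = -2

-2


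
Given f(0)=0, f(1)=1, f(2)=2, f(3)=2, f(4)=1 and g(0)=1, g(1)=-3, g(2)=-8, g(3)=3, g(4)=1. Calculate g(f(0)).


f(0) = 0
g(0) = 1

1


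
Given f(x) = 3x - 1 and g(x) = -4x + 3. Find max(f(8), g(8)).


f(8) = 23
g(8) = -29
max = 23

23


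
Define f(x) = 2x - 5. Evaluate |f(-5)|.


f(-5) = -15
|-15| = 15

15


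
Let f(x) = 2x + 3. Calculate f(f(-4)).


f(-4) = -5
f(-5) = -7

-7


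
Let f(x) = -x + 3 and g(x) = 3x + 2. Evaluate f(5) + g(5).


f(5) = -2
g(5) = 17
Sum = 15

15


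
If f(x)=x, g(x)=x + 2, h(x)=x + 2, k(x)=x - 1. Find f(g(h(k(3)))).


k(3) = 2
h(2) = 4
g(4) = 6
f(6) = 6

6


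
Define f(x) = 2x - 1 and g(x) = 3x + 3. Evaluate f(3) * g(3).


f(3) = 5
g(3) = 12
Product = 60

60


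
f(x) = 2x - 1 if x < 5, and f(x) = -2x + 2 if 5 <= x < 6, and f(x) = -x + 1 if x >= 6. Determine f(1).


1


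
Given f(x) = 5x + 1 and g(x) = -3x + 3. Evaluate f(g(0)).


16


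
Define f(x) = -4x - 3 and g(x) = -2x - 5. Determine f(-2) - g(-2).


f(-2) = 5
g(-2) = -1
Difference = 6

6


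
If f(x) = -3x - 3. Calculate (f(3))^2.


f(3) = -12
(-12)^2 = 144

144


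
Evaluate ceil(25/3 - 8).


25/3 = 8.3333
8.3333 - 8 = 0.3333
ceil(0.3333) = 1

1


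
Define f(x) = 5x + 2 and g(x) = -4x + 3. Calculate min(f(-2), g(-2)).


f(-2) = -8
g(-2) = 11
min = -8

-8


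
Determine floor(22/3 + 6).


13


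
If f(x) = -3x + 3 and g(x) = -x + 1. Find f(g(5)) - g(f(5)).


2


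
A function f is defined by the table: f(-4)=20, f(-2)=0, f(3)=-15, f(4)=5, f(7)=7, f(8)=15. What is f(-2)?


Reading from the table at x = -2

0


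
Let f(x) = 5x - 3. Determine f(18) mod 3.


f(18) = 87
87 mod 3 = 0

0


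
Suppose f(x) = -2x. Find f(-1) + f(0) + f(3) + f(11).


f(-1) = 2
f(0) = 0
f(3) = -6
f(11) = -22
Sum = -26

-26


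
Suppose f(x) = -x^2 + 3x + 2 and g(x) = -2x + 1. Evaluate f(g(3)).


g(3) = -5
f(-5) = (-1)*(-5)^2 + 3*(-5) + 2 = -38

-38


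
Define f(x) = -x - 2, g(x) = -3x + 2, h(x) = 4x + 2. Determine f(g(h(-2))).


h(-2) = -6
g(-6) = 20
f(20) = -22

-22


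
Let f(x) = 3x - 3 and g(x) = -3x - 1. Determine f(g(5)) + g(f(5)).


f(g(5)) = -51
g(f(5)) = -37
Sum = -88

-88


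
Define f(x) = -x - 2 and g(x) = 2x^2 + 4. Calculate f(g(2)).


g(2) = 12
f(12) = -14

-14


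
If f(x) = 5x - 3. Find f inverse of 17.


4


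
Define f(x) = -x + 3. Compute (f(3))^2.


f(3) = 0
(0)^2 = 0

0


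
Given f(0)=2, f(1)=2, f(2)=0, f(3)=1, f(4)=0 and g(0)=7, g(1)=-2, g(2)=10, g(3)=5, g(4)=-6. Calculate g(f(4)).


f(4) = 0
g(0) = 7

7


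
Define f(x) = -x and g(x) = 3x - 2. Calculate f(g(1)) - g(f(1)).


4


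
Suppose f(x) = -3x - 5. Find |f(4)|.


f(4) = -17
|-17| = 17

17


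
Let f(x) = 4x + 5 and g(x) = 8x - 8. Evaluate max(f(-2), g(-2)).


f(-2) = -3
g(-2) = -24
max = -3

-3


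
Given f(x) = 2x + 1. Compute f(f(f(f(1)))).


f(1) = 3
f(3) = 7
f(7) = 15
f(15) = 31

31


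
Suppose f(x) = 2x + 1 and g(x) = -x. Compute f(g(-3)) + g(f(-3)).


f(g(-3)) = 7
g(f(-3)) = 5
Sum = 12

12


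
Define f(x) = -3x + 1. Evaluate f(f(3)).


f(3) = -8
f(-8) = 25

25


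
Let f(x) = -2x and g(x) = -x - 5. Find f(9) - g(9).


f(9) = -18
g(9) = -14
Difference = -4

-4


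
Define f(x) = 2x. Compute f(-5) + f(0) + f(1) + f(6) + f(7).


18


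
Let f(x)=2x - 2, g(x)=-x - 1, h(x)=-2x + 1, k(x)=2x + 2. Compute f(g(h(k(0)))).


2


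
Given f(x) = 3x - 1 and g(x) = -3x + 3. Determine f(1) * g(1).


f(1) = 2
g(1) = 0
Product = 0

0


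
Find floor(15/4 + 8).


15/4 = 3.75
3.75 + 8 = 11.75
floor(11.75) = 11

11


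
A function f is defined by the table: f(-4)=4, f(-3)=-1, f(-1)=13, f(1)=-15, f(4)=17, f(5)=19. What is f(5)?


19


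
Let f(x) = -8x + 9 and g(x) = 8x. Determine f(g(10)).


g(10) = 80
f(80) = -631

-631


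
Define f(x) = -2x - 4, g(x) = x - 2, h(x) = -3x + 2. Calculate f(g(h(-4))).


h(-4) = 14
g(14) = 12
f(12) = -28

-28


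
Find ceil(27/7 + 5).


27/7 = 3.8571
3.8571 + 5 = 8.8571
ceil(8.8571) = 9

9


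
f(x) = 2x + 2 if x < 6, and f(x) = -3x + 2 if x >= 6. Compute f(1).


4


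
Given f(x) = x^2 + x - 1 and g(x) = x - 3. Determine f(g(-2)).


g(-2) = -5
f(-5) = 1*(-5)^2 + 1*(-5) - 1 = 19

19


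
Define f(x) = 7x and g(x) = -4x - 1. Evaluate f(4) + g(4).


f(4) = 28
g(4) = -17
Sum = 11

11


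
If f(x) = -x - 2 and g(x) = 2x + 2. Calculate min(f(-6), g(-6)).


f(-6) = 4
g(-6) = -10
min = -10

-10


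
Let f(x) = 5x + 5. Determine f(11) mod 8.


4


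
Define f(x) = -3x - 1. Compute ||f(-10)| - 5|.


f(-10) = 29
|29| = 29
|29 - 5| = 24

24


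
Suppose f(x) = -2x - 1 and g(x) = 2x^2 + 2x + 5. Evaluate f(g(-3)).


g(-3) = 17
f(17) = -35

-35


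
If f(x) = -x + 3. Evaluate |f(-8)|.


f(-8) = 11
|11| = 11

11


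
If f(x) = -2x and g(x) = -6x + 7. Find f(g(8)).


g(8) = -41
f(-41) = 82

82


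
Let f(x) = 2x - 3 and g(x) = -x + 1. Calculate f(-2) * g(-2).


f(-2) = -7
g(-2) = 3
Product = -21

-21


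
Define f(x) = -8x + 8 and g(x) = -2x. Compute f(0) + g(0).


f(0) = 8
g(0) = 0
Sum = 8

8


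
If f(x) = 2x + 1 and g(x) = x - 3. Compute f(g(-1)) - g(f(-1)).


f(g(-1)) = -7
g(f(-1)) = -4
Difference = -3

-3


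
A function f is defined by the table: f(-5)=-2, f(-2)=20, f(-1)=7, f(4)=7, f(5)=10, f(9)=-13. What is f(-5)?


Reading from the table at x = -5

-2


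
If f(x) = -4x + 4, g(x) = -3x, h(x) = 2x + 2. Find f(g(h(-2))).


h(-2) = -2
g(-2) = 6
f(6) = -20

-20


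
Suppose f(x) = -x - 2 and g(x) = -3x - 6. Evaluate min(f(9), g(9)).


-33


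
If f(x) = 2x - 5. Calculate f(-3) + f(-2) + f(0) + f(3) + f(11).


f(-3) = -11
f(-2) = -9
f(0) = -5
f(3) = 1
f(11) = 17
Sum = -7

-7


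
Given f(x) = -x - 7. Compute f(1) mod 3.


1


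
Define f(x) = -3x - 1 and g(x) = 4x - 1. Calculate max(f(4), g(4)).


f(4) = -13
g(4) = 15
max = 15

15


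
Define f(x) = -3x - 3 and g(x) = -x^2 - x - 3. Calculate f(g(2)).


g(2) = -9
f(-9) = 24

24


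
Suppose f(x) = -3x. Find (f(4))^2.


f(4) = -12
(-12)^2 = 144

144


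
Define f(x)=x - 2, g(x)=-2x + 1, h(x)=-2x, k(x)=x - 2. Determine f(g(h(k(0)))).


k(0) = -2
h(-2) = 4
g(4) = -7
f(-7) = -9

-9


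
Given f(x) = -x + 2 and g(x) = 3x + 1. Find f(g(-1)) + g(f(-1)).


14


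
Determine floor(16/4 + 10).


14


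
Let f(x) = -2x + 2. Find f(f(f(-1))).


f(-1) = 4
f(4) = -6
f(-6) = 14

14


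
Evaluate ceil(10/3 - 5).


10/3 = 3.3333
3.3333 - 5 = -1.6667
ceil(-1.6667) = -1

-1


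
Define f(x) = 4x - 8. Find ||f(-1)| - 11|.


f(-1) = -12
|-12| = 12
|12 - 11| = 1

1


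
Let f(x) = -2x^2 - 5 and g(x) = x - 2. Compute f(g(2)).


g(2) = 0
f(0) = (-2)*(0)^2 - 5 = -5

-5


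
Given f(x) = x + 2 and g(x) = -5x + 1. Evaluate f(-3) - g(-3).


f(-3) = -1
g(-3) = 16
Difference = -17

-17


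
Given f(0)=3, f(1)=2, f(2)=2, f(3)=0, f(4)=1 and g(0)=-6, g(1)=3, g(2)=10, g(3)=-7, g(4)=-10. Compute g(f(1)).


10


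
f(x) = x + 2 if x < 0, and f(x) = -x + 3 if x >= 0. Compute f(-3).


-1


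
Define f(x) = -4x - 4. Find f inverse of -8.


Solve -4x - 4 = -8
x = (-8 + 4) / (-4) = 1

1


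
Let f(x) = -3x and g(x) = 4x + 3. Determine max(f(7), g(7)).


f(7) = -21
g(7) = 31
max = 31

31


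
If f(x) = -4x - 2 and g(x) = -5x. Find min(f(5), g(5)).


f(5) = -22
g(5) = -25
min = -25

-25


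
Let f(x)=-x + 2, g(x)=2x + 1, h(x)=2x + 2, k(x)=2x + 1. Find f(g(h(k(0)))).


k(0) = 1
h(1) = 4
g(4) = 9
f(9) = -7

-7


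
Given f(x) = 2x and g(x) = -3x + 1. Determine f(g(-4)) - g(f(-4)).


f(g(-4)) = 26
g(f(-4)) = 25
Difference = 1

1


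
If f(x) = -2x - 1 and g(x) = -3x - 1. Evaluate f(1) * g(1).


12


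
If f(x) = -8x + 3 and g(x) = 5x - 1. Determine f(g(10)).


g(10) = 49
f(49) = -389

-389


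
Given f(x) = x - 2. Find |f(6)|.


f(6) = 4
|4| = 4

4


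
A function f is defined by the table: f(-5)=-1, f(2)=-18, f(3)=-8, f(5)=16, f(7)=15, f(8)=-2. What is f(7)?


Reading from the table at x = 7

15


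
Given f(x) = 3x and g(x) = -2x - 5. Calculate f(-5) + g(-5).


f(-5) = -15
g(-5) = 5
Sum = -10

-10


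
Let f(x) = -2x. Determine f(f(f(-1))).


f(-1) = 2
f(2) = -4
f(-4) = 8

8


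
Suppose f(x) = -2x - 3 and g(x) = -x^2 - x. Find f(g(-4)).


g(-4) = -12
f(-12) = 21

21


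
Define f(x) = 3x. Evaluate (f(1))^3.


f(1) = 3
(3)^3 = 27

27


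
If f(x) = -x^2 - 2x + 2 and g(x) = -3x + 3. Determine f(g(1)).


g(1) = 0
f(0) = (-1)*(0)^2 - 2*(0) + 2 = 2

2


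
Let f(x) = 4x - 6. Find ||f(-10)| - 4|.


f(-10) = -46
|-46| = 46
|46 - 4| = 42

42


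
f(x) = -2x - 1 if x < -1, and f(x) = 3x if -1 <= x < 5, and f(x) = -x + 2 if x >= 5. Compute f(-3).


-3 satisfies x < -1
f(-3) = 5

5


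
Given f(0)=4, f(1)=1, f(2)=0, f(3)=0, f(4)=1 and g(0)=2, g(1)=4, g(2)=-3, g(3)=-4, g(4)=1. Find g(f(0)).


1


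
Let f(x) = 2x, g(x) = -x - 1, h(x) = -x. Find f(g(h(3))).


4


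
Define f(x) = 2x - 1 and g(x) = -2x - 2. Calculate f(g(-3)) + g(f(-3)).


f(g(-3)) = 7
g(f(-3)) = 12
Sum = 19

19


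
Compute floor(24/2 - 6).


24/2 = 12
12 - 6 = 6
floor(6) = 6

6


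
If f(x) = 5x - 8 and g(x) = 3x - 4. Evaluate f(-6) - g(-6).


f(-6) = -38
g(-6) = -22
Difference = -16

-16


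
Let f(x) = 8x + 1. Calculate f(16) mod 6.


3


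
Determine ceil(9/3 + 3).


6


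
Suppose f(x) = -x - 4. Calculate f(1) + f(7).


f(1) = -5
f(7) = -11
Sum = -16

-16


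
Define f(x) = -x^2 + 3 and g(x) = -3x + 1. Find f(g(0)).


2


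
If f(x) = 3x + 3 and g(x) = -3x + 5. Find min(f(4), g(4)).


f(4) = 15
g(4) = -7
min = -7

-7


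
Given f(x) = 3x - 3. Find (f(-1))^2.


f(-1) = -6
(-6)^2 = 36

36


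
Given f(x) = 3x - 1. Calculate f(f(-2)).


f(-2) = -7
f(-7) = -22

-22


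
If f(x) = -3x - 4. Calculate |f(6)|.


f(6) = -22
|-22| = 22

22


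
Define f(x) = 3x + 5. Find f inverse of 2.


Solve 3x + 5 = 2
x = (2 - 5) / 3 = -1

-1


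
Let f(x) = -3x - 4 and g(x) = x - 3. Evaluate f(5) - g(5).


f(5) = -19
g(5) = 2
Difference = -21

-21


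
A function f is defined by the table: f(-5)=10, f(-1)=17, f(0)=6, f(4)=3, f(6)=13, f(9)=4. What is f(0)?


Reading from the table at x = 0

6


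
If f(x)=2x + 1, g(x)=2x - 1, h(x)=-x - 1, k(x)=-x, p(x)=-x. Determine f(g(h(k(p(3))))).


-17


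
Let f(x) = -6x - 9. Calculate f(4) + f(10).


-102


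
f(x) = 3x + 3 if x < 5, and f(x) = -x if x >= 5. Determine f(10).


10 satisfies x >= 5
f(10) = -10

-10


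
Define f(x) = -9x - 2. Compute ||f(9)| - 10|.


f(9) = -83
|-83| = 83
|83 - 10| = 73

73


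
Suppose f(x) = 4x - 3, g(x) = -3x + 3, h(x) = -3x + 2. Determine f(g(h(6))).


h(6) = -16
g(-16) = 51
f(51) = 201

201


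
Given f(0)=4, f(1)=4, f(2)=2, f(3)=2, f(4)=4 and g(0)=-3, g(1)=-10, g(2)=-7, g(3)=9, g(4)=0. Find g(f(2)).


f(2) = 2
g(2) = -7

-7


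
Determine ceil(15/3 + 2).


15/3 = 5
5 + 2 = 7
ceil(7) = 7

7


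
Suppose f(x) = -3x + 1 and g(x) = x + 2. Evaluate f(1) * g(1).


f(1) = -2
g(1) = 3
Product = -6

-6


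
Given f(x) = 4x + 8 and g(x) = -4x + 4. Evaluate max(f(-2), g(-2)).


f(-2) = 0
g(-2) = 12
max = 12

12


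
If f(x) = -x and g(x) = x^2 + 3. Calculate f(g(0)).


g(0) = 3
f(3) = -3

-3


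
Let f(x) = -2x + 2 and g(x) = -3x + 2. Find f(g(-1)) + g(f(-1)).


f(g(-1)) = -8
g(f(-1)) = -10
Sum = -18

-18


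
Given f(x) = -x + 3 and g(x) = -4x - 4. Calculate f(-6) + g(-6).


29


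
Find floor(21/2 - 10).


21/2 = 10.5
10.5 - 10 = 0.5
floor(0.5) = 0

0


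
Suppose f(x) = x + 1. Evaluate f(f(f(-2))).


f(-2) = -1
f(-1) = 0
f(0) = 1

1


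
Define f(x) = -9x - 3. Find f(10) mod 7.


5


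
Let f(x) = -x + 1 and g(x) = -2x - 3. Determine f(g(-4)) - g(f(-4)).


9


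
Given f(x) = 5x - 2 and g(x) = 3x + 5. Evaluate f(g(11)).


g(11) = 38
f(38) = 188

188


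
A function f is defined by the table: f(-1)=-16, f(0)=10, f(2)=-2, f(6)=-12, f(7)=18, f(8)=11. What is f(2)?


Reading from the table at x = 2

-2


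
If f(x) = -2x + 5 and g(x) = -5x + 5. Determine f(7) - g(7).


f(7) = -9
g(7) = -30
Difference = 21

21


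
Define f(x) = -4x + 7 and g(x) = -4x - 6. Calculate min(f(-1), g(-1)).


f(-1) = 11
g(-1) = -2
min = -2

-2


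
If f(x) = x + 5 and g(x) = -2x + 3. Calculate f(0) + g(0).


f(0) = 5
g(0) = 3
Sum = 8

8


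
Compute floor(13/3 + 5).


13/3 = 4.3333
4.3333 + 5 = 9.3333
floor(9.3333) = 9

9


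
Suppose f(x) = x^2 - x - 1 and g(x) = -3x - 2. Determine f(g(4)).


g(4) = -14
f(-14) = 1*(-14)^2 - 1*(-14) - 1 = 209

209


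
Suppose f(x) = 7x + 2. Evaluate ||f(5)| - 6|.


f(5) = 37
|37| = 37
|37 - 6| = 31

31


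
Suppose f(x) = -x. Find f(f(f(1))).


f(1) = -1
f(-1) = 1
f(1) = -1

-1


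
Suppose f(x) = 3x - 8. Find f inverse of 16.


8


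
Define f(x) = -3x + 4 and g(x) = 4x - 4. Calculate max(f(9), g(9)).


f(9) = -23
g(9) = 32
max = 32

32


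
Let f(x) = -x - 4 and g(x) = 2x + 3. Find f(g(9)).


g(9) = 21
f(21) = -25

-25


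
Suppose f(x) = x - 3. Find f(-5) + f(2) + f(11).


f(-5) = -8
f(2) = -1
f(11) = 8
Sum = -1

-1


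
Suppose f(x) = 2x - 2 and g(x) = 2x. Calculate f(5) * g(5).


80


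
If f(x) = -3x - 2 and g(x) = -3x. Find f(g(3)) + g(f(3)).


f(g(3)) = 25
g(f(3)) = 33
Sum = 58

58


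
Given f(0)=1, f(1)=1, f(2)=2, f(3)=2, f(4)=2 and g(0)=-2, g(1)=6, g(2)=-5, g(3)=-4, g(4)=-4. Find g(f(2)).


-5


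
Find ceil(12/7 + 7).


12/7 = 1.7143
1.7143 + 7 = 8.7143
ceil(8.7143) = 9

9


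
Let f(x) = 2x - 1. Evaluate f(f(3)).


9


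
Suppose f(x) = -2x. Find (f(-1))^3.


f(-1) = 2
(2)^3 = 8

8


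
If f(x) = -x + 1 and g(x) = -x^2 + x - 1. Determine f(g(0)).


g(0) = -1
f(-1) = 2

2


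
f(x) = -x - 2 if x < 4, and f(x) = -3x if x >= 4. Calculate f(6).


6 satisfies x >= 4
f(6) = -18

-18


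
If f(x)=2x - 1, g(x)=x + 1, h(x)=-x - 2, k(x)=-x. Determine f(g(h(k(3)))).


k(3) = -3
h(-3) = 1
g(1) = 2
f(2) = 3

3


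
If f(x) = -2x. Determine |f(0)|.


f(0) = 0
|0| = 0

0


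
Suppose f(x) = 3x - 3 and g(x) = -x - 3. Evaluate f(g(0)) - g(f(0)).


f(g(0)) = -12
g(f(0)) = 0
Difference = -12

-12


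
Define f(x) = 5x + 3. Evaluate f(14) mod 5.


f(14) = 73
73 mod 5 = 3

3


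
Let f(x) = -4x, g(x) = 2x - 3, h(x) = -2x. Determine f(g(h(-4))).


h(-4) = 8
g(8) = 13
f(13) = -52

-52


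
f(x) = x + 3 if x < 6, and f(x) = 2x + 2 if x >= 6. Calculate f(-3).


-3 satisfies x < 6
f(-3) = 0

0


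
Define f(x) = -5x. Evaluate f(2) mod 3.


2


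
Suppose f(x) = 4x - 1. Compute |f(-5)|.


f(-5) = -21
|-21| = 21

21


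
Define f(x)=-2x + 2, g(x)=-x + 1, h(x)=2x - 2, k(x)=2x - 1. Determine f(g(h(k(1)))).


0


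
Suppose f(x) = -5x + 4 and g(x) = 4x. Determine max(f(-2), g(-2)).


f(-2) = 14
g(-2) = -8
max = 14

14


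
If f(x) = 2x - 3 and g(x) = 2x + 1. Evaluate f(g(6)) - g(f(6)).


f(g(6)) = 23
g(f(6)) = 19
Difference = 4

4


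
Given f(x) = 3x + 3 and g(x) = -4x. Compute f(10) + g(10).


f(10) = 33
g(10) = -40
Sum = -7

-7


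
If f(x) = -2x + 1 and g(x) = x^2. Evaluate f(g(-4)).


-31


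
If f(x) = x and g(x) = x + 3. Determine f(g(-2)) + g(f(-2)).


f(g(-2)) = 1
g(f(-2)) = 1
Sum = 2

2


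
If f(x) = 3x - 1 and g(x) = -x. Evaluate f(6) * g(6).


f(6) = 17
g(6) = -6
Product = -102

-102


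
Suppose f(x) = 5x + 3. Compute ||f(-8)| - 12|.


f(-8) = -37
|-37| = 37
|37 - 12| = 25

25


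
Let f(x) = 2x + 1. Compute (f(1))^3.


f(1) = 3
(3)^3 = 27

27


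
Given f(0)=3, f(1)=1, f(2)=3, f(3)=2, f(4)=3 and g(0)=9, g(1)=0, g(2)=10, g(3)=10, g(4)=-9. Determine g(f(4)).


f(4) = 3
g(3) = 10

10


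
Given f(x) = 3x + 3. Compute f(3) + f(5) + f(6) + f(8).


78


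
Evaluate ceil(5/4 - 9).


5/4 = 1.25
1.25 - 9 = -7.75
ceil(-7.75) = -7

-7


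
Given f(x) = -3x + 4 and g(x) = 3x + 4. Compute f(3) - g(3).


f(3) = -5
g(3) = 13
Difference = -18

-18


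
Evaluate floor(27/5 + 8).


13


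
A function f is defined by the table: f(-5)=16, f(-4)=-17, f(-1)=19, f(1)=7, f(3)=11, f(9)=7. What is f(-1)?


Reading from the table at x = -1

19


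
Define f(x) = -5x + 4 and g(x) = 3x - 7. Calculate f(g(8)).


g(8) = 17
f(17) = -81

-81


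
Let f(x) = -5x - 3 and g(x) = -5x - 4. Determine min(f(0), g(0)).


-4


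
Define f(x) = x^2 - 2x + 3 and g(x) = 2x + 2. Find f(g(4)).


g(4) = 10
f(10) = 1*(10)^2 - 2*(10) + 3 = 83

83


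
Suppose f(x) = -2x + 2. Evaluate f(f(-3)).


f(-3) = 8
f(8) = -14

-14


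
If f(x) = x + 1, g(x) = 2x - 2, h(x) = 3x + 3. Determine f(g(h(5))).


h(5) = 18
g(18) = 34
f(34) = 35

35


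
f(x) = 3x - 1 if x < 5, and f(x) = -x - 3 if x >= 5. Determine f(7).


-10


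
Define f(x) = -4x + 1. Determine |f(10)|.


39


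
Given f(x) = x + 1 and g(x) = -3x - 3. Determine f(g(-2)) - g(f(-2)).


f(g(-2)) = 4
g(f(-2)) = 0
Difference = 4

4


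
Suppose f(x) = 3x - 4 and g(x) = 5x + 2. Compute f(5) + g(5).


f(5) = 11
g(5) = 27
Sum = 38

38


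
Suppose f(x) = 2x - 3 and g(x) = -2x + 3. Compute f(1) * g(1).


f(1) = -1
g(1) = 1
Product = -1

-1


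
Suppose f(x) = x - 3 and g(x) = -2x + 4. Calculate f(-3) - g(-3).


-16


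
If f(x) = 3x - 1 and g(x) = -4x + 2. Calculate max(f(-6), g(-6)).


f(-6) = -19
g(-6) = 26
max = 26

26


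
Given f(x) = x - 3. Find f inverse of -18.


-15


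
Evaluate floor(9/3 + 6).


9/3 = 3
3 + 6 = 9
floor(9) = 9

9


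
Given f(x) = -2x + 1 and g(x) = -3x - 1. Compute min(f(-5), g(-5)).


f(-5) = 11
g(-5) = 14
min = 11

11


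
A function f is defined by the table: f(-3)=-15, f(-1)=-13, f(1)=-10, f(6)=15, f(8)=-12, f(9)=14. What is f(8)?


Reading from the table at x = 8

-12


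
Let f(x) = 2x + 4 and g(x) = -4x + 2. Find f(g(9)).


g(9) = -34
f(-34) = -64

-64


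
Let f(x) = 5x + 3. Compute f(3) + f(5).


f(3) = 18
f(5) = 28
Sum = 46

46


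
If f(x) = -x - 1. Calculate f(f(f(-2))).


f(-2) = 1
f(1) = -2
f(-2) = 1

1


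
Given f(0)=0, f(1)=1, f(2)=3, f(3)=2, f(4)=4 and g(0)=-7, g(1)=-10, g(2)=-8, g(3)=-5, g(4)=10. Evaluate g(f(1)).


f(1) = 1
g(1) = -10

-10


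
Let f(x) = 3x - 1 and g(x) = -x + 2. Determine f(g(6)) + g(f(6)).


-28


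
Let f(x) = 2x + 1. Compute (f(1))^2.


f(1) = 3
(3)^2 = 9

9


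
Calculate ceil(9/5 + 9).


9/5 = 1.8
1.8 + 9 = 10.8
ceil(10.8) = 11

11


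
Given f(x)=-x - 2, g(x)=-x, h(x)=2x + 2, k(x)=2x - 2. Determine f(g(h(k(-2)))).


k(-2) = -6
h(-6) = -10
g(-10) = 10
f(10) = -12

-12


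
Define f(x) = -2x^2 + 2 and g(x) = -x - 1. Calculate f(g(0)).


g(0) = -1
f(-1) = (-2)*(-1)^2 + 2 = 0

0


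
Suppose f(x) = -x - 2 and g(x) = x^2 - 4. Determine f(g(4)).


-14


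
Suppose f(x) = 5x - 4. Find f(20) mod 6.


f(20) = 96
96 mod 6 = 0

0


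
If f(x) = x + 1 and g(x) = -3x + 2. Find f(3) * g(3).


-28


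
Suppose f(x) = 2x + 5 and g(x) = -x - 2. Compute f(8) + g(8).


f(8) = 21
g(8) = -10
Sum = 11

11


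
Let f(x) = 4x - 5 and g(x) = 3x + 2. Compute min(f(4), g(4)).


f(4) = 11
g(4) = 14
min = 11

11


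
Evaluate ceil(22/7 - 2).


22/7 = 3.1429
3.1429 - 2 = 1.1429
ceil(1.1429) = 2

2


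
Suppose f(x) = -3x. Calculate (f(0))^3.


f(0) = 0
(0)^3 = 0

0


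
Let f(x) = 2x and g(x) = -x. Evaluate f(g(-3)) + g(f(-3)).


f(g(-3)) = 6
g(f(-3)) = 6
Sum = 12

12


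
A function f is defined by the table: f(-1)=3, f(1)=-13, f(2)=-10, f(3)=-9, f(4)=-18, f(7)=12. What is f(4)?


Reading from the table at x = 4

-18


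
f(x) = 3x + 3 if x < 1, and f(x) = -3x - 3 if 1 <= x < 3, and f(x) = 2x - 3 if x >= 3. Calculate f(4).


4 satisfies x >= 3
f(4) = 5

5


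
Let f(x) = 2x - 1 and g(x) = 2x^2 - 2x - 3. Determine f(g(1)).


g(1) = -3
f(-3) = -7

-7


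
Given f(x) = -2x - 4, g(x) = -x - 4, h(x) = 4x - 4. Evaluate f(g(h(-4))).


h(-4) = -20
g(-20) = 16
f(16) = -36

-36


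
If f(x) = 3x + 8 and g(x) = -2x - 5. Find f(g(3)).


-25


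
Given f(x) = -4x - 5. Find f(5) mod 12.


f(5) = -25
-25 mod 12 = 11

11


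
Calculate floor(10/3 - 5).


10/3 = 3.3333
3.3333 - 5 = -1.6667
floor(-1.6667) = -2

-2


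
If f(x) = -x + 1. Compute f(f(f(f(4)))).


f(4) = -3
f(-3) = 4
f(4) = -3
f(-3) = 4

4


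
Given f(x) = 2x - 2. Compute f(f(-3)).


f(-3) = -8
f(-8) = -18

-18


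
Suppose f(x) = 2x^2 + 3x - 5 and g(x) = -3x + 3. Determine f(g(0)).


g(0) = 3
f(3) = 2*(3)^2 + 3*(3) - 5 = 22

22


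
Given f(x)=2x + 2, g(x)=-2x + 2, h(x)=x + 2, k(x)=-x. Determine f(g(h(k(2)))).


k(2) = -2
h(-2) = 0
g(0) = 2
f(2) = 6

6


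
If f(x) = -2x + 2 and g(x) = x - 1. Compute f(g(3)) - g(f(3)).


f(g(3)) = -2
g(f(3)) = -5
Difference = 3

3


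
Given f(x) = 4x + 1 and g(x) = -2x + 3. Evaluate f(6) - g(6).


f(6) = 25
g(6) = -9
Difference = 34

34


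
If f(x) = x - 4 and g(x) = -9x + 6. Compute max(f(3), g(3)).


f(3) = -1
g(3) = -21
max = -1

-1


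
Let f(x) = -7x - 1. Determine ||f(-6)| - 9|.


f(-6) = 41
|41| = 41
|41 - 9| = 32

32


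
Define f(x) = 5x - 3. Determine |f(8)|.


37


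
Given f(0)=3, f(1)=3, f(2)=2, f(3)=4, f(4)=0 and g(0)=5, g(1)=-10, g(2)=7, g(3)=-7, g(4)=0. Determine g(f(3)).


f(3) = 4
g(4) = 0

0


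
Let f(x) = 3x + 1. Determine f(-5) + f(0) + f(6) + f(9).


f(-5) = -14
f(0) = 1
f(6) = 19
f(9) = 28
Sum = 34

34


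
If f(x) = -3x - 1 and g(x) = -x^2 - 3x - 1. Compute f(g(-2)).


g(-2) = 1
f(1) = -4

-4


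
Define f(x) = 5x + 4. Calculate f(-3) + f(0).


f(-3) = -11
f(0) = 4
Sum = -7

-7


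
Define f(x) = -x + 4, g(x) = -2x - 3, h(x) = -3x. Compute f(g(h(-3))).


25


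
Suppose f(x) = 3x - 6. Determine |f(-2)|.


f(-2) = -12
|-12| = 12

12


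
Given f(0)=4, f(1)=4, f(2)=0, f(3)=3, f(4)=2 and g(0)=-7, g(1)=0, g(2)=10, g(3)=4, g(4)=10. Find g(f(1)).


f(1) = 4
g(4) = 10

10


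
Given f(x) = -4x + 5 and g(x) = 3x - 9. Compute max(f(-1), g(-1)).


f(-1) = 9
g(-1) = -12
max = 9

9


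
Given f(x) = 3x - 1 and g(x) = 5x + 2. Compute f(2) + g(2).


f(2) = 5
g(2) = 12
Sum = 17

17


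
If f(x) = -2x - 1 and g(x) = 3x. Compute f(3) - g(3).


f(3) = -7
g(3) = 9
Difference = -16

-16


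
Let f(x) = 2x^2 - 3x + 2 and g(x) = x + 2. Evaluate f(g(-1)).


g(-1) = 1
f(1) = 2*(1)^2 - 3*(1) + 2 = 1

1


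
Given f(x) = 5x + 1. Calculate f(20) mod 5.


f(20) = 101
101 mod 5 = 1

1


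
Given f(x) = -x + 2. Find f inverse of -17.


Solve -x + 2 = -17
x = (-17 - 2) / (-1) = 19

19


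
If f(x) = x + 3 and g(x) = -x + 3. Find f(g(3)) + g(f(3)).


f(g(3)) = 3
g(f(3)) = -3
Sum = 0

0


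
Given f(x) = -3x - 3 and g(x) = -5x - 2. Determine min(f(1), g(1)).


f(1) = -6
g(1) = -7
min = -7

-7


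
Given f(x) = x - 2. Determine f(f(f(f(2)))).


f(2) = 0
f(0) = -2
f(-2) = -4
f(-4) = -6

-6


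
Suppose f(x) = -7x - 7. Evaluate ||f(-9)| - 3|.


53


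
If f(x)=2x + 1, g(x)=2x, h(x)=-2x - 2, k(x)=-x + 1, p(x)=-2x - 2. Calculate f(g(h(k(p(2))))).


p(2) = -6
k(-6) = 7
h(7) = -16
g(-16) = -32
f(-32) = -63

-63


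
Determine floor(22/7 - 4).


22/7 = 3.1429
3.1429 - 4 = -0.8571
floor(-0.8571) = -1

-1


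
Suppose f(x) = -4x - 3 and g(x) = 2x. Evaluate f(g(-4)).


g(-4) = -8
f(-8) = 29

29


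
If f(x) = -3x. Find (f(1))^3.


f(1) = -3
(-3)^3 = -27

-27


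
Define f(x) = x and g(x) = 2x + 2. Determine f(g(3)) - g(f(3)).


f(g(3)) = 8
g(f(3)) = 8
Difference = 0

0


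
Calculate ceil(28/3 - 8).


28/3 = 9.3333
9.3333 - 8 = 1.3333
ceil(1.3333) = 2

2


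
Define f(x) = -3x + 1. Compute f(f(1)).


7


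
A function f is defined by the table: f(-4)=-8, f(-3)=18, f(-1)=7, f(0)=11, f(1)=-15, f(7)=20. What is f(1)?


Reading from the table at x = 1

-15


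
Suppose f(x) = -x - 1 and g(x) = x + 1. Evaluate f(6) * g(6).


-49


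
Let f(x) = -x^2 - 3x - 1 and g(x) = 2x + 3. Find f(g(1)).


g(1) = 5
f(5) = (-1)*(5)^2 - 3*(5) - 1 = -41

-41


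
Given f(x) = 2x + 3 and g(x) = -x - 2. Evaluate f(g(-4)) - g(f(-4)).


f(g(-4)) = 7
g(f(-4)) = 3
Difference = 4

4


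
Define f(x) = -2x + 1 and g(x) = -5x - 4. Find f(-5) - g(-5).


f(-5) = 11
g(-5) = 21
Difference = -10

-10


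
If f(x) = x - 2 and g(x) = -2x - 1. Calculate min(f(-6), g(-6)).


f(-6) = -8
g(-6) = 11
min = -8

-8


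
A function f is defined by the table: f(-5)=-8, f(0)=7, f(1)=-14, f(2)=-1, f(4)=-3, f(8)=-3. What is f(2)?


Reading from the table at x = 2

-1


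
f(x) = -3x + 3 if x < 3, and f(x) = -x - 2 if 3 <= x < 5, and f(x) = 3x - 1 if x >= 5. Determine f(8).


23


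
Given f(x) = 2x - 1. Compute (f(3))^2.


f(3) = 5
(5)^2 = 25

25


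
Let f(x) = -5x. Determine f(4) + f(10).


-70


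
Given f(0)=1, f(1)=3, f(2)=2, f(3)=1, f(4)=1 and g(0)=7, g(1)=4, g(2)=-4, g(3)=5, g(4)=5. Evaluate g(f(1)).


f(1) = 3
g(3) = 5

5


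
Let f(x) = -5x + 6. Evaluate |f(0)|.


f(0) = 6
|6| = 6

6


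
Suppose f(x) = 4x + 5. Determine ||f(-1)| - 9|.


f(-1) = 1
|1| = 1
|1 - 9| = 8

8


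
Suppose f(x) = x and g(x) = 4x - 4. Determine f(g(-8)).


g(-8) = -36
f(-36) = -36

-36


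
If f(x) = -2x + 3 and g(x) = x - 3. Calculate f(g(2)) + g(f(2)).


f(g(2)) = 5
g(f(2)) = -4
Sum = 1

1


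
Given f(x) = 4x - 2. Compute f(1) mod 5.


2


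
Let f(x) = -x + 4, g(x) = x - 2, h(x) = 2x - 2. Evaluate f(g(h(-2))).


h(-2) = -6
g(-6) = -8
f(-8) = 12

12


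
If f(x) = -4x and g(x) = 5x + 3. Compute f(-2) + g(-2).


f(-2) = 8
g(-2) = -7
Sum = 1

1


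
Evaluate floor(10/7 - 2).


10/7 = 1.4286
1.4286 - 2 = -0.5714
floor(-0.5714) = -1

-1


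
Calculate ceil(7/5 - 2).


7/5 = 1.4
1.4 - 2 = -0.6
ceil(-0.6) = 0

0


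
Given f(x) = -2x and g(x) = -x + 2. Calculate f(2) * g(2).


f(2) = -4
g(2) = 0
Product = 0

0


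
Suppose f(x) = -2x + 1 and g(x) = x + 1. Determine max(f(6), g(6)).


f(6) = -11
g(6) = 7
max = 7

7


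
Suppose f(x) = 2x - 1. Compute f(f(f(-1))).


f(-1) = -3
f(-3) = -7
f(-7) = -15

-15


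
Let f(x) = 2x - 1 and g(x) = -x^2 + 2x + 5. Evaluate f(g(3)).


3


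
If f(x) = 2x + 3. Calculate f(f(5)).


f(5) = 13
f(13) = 29

29


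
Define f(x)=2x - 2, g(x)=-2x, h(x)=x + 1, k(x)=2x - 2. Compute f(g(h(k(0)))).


k(0) = -2
h(-2) = -1
g(-1) = 2
f(2) = 2

2


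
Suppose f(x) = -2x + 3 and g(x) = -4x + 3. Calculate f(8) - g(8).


f(8) = -13
g(8) = -29
Difference = 16

16


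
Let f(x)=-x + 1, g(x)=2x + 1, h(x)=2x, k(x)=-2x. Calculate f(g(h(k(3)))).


k(3) = -6
h(-6) = -12
g(-12) = -23
f(-23) = 24

24


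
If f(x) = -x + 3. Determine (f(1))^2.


f(1) = 2
(2)^2 = 4

4


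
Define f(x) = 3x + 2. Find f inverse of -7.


Solve 3x + 2 = -7
x = (-7 - 2) / 3 = -3

-3


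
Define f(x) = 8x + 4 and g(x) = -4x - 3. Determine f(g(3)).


g(3) = -15
f(-15) = -116

-116


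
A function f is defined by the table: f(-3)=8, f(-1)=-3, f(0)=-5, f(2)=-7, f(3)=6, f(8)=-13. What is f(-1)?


Reading from the table at x = -1

-3


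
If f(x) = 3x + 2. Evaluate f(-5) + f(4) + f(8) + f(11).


62


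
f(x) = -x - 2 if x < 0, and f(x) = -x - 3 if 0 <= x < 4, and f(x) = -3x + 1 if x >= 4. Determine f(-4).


-4 satisfies x < 0
f(-4) = 2

2


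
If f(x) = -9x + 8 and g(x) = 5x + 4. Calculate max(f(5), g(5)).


f(5) = -37
g(5) = 29
max = 29

29


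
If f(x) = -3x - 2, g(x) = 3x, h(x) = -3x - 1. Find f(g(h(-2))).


-47


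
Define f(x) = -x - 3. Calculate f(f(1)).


f(1) = -4
f(-4) = 1

1


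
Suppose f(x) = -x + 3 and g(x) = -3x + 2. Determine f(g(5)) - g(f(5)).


f(g(5)) = 16
g(f(5)) = 8
Difference = 8

8


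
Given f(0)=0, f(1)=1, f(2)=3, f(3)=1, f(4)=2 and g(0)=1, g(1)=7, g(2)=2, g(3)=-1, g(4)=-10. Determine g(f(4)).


f(4) = 2
g(2) = 2

2


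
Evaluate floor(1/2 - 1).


1/2 = 0.5
0.5 - 1 = -0.5
floor(-0.5) = -1

-1


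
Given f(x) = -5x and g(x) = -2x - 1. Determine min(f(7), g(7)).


-35


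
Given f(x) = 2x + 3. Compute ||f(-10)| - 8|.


f(-10) = -17
|-17| = 17
|17 - 8| = 9

9


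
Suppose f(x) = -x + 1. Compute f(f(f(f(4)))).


4


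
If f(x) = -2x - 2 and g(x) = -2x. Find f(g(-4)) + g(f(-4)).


f(g(-4)) = -18
g(f(-4)) = -12
Sum = -30

-30


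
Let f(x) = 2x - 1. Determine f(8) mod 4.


f(8) = 15
15 mod 4 = 3

3


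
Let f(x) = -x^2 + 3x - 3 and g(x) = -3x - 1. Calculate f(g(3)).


g(3) = -10
f(-10) = (-1)*(-10)^2 + 3*(-10) - 3 = -133

-133


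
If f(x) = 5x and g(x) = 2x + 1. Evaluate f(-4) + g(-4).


f(-4) = -20
g(-4) = -7
Sum = -27

-27


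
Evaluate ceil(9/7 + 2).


9/7 = 1.2857
1.2857 + 2 = 3.2857
ceil(3.2857) = 4

4


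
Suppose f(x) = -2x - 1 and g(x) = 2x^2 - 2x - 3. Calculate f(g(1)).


g(1) = -3
f(-3) = 5

5


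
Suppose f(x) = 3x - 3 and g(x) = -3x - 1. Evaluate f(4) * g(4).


-117


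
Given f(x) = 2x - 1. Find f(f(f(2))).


f(2) = 3
f(3) = 5
f(5) = 9

9


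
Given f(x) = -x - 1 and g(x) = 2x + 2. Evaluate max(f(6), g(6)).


f(6) = -7
g(6) = 14
max = 14

14


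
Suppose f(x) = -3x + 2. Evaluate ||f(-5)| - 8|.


f(-5) = 17
|17| = 17
|17 - 8| = 9

9


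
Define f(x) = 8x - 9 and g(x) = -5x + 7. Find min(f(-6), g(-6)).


f(-6) = -57
g(-6) = 37
min = -57

-57


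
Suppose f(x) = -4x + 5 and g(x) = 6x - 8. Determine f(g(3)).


g(3) = 10
f(10) = -35

-35


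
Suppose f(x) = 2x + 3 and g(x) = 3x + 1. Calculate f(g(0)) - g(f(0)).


f(g(0)) = 5
g(f(0)) = 10
Difference = -5

-5


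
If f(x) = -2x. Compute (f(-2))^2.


f(-2) = 4
(4)^2 = 16

16


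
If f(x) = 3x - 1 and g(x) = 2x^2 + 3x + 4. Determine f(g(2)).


g(2) = 18
f(18) = 53

53


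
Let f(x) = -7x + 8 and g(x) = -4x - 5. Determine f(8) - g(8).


f(8) = -48
g(8) = -37
Difference = -11

-11


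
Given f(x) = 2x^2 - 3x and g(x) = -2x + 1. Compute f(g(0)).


-1


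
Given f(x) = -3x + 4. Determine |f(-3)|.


13


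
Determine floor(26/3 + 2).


26/3 = 8.6667
8.6667 + 2 = 10.6667
floor(10.6667) = 10

10


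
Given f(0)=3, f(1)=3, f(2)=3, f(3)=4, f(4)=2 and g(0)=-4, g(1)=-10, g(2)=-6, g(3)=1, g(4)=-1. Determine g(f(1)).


f(1) = 3
g(3) = 1

1


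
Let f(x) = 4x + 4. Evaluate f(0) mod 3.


f(0) = 4
4 mod 3 = 1

1


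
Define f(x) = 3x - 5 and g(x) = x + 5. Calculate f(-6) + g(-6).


f(-6) = -23
g(-6) = -1
Sum = -24

-24


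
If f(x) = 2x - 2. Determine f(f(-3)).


f(-3) = -8
f(-8) = -18

-18


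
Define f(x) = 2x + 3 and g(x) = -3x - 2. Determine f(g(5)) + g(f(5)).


-72


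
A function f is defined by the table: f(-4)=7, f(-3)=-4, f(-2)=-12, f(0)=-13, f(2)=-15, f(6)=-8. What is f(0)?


Reading from the table at x = 0

-13


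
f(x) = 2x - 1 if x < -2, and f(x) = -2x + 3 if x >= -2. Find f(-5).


-5 satisfies x < -2
f(-5) = -11

-11


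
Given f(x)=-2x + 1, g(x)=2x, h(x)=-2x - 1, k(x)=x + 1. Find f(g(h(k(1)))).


k(1) = 2
h(2) = -5
g(-5) = -10
f(-10) = 21

21


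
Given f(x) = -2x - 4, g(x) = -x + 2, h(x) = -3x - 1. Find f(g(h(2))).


h(2) = -7
g(-7) = 9
f(9) = -22

-22


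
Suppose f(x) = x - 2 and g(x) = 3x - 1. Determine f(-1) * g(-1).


f(-1) = -3
g(-1) = -4
Product = 12

12


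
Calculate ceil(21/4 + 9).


21/4 = 5.25
5.25 + 9 = 14.25
ceil(14.25) = 15

15


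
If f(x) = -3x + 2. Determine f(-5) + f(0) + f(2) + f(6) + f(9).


f(-5) = 17
f(0) = 2
f(2) = -4
f(6) = -16
f(9) = -25
Sum = -26

-26


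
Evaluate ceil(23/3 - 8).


23/3 = 7.6667
7.6667 - 8 = -0.3333
ceil(-0.3333) = 0

0


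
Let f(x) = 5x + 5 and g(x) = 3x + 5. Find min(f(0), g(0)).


f(0) = 5
g(0) = 5
min = 5

5


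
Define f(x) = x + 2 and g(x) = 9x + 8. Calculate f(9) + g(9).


f(9) = 11
g(9) = 89
Sum = 100

100


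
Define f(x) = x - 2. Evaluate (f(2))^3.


f(2) = 0
(0)^3 = 0

0


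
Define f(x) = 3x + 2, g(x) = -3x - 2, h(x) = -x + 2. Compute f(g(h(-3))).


h(-3) = 5
g(5) = -17
f(-17) = -49

-49


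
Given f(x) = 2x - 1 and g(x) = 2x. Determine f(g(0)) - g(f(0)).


f(g(0)) = -1
g(f(0)) = -2
Difference = 1

1


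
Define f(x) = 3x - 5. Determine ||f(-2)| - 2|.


f(-2) = -11
|-11| = 11
|11 - 2| = 9

9


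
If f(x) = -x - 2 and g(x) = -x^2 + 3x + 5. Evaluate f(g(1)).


g(1) = 7
f(7) = -9

-9


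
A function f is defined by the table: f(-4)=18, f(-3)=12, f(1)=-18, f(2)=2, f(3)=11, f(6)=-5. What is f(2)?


Reading from the table at x = 2

2


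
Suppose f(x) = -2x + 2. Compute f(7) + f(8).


-26
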